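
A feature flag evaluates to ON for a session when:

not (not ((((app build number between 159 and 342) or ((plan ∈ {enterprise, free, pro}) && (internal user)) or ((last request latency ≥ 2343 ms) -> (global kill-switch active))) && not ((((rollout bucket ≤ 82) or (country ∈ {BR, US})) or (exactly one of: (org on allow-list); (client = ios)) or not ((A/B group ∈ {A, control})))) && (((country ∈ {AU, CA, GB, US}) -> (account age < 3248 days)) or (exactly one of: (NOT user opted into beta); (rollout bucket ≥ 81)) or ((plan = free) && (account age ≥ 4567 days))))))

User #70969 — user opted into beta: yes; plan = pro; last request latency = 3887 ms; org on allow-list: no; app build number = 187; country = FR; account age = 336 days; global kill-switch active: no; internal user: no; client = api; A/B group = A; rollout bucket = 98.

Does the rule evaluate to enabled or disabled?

Enabled

Atomic conditions:
  app build number between 159 and 342: 187 in [159, 342] is true
  plan ∈ {enterprise, free, pro}: pro is in the set → true
  internal user: no → false
  last request latency ≥ 2343 ms: 3887 ≥ 2343 is true
  global kill-switch active: no → false
  rollout bucket ≤ 82: 98 ≤ 82 is false
  country ∈ {BR, US}: FR is not in the set → false
  org on allow-list: no → false
  client = ios: api == ios is false
  A/B group ∈ {A, control}: A is in the set → true
  country ∈ {AU, CA, GB, US}: FR is not in the set → false
  account age < 3248 days: 336 < 3248 is true
  NOT user opted into beta: yes → false
  rollout bucket ≥ 81: 98 ≥ 81 is true
  plan = free: pro == free is false
  account age ≥ 4567 days: 336 ≥ 4567 is false
Combine:
[1.1.1.2] true AND false = false
[1.1.1.3] true → false = false
[1.1.1] true OR false OR false = true
[1.1.2.1.1] false OR false = false
[1.1.2.1.2] exactly-one(false, false) = false
[1.1.2.1.3] NOT true = false
[1.1.2.1] false OR false OR false = false
[1.1.2] NOT false = true
[1.1.3.1] false → true (antecedent false ⇒ implication holds) = true
[1.1.3.2] exactly-one(false, true) = true
[1.1.3.3] false AND false = false
[1.1.3] true OR true OR false = true
[1.1] true AND true AND true = true
[1] NOT true = false
[root] NOT false = true
Overall: true → enabled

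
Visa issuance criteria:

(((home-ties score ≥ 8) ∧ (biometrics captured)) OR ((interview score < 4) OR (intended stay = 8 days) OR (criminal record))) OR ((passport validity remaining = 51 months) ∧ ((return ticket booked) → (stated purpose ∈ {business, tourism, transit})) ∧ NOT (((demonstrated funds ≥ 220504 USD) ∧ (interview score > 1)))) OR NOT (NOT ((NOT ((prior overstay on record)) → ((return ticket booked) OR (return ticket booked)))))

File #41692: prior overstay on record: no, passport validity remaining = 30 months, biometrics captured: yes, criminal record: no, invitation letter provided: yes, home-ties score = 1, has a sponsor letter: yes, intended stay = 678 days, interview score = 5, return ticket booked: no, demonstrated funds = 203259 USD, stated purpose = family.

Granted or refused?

Atomic conditions:
  home-ties score ≥ 8: 1 ≥ 8 is false
  biometrics captured: yes → true
  interview score < 4: 5 < 4 is false
  intended stay = 8 days: 678 == 8 is false
  criminal record: no → false
  passport validity remaining = 51 months: 30 == 51 is false
  return ticket booked: no → false
  stated purpose ∈ {business, tourism, transit}: family is not in the set → false
  demonstrated funds ≥ 220504 USD: 203259 ≥ 220504 is false
  interview score > 1: 5 > 1 is true
  prior overstay on record: no → false
Combine:
[1.1] false AND true = false
[1.2] false OR false OR false = false
[1] false OR false = false
[2.2] false → false (antecedent false ⇒ implication holds) = true
[2.3.1] false AND true = false
[2.3] NOT false = true
[2] false AND true AND true = false
[3.1.1.1] NOT false = true
[3.1.1.2] false OR false = false
[3.1.1] true → false = false
[3.1] NOT false = true
[3] NOT true = false
[root] false OR false OR false = false
Overall: false → refused

Refused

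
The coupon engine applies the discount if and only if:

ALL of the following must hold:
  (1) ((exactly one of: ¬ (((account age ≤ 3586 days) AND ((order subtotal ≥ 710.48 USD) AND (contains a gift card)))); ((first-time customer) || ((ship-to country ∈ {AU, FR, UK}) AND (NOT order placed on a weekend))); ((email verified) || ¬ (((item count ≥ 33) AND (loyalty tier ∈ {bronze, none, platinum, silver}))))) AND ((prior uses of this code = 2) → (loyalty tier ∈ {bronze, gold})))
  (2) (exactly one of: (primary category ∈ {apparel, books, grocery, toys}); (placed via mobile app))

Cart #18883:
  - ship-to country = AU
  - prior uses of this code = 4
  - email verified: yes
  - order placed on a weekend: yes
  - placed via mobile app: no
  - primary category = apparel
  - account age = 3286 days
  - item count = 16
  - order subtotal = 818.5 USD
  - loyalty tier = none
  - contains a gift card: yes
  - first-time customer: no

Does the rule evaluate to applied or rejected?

Applied

Atomic conditions:
  account age ≤ 3586 days: 3286 ≤ 3586 is true
  order subtotal ≥ 710.48 USD: 818.5 ≥ 710.48 is true
  contains a gift card: yes → true
  first-time customer: no → false
  ship-to country ∈ {AU, FR, UK}: AU is in the set → true
  NOT order placed on a weekend: yes → false
  email verified: yes → true
  item count ≥ 33: 16 ≥ 33 is false
  loyalty tier ∈ {bronze, none, platinum, silver}: none is in the set → true
  prior uses of this code = 2: 4 == 2 is false
  loyalty tier ∈ {bronze, gold}: none is not in the set → false
  primary category ∈ {apparel, books, grocery, toys}: apparel is in the set → true
  placed via mobile app: no → false
Combine:
[1.1.1.1.2] true AND true = true
[1.1.1.1] true AND true = true
[1.1.1] NOT true = false
[1.1.2.2] true AND false = false
[1.1.2] false OR false = false
[1.1.3.2.1] false AND true = false
[1.1.3.2] NOT false = true
[1.1.3] true OR true = true
[1.1] exactly-one(false, false, true) = true
[1.2] false → false (antecedent false ⇒ implication holds) = true
[1] true AND true = true
[2] exactly-one(true, false) = true
[root] true AND true = true
Overall: true → applied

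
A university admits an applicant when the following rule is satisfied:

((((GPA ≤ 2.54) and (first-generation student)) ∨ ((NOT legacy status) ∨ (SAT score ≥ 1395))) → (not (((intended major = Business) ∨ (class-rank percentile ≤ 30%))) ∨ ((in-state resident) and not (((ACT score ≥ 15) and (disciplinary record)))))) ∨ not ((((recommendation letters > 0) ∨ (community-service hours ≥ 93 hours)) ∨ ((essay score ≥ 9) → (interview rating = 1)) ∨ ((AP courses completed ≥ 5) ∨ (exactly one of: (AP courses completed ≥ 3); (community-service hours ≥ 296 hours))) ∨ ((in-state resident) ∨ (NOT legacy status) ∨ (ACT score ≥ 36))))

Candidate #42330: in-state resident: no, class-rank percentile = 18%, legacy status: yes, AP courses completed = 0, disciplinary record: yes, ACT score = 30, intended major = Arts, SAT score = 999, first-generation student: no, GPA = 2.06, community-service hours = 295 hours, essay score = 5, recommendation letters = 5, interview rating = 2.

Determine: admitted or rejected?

Atomic conditions:
  GPA ≤ 2.54: 2.06 ≤ 2.54 is true
  first-generation student: no → false
  NOT legacy status: yes → false
  SAT score ≥ 1395: 999 ≥ 1395 is false
  intended major = Business: Arts == Business is false
  class-rank percentile ≤ 30%: 18 ≤ 30 is true
  in-state resident: no → false
  ACT score ≥ 15: 30 ≥ 15 is true
  disciplinary record: yes → true
  recommendation letters > 0: 5 > 0 is true
  community-service hours ≥ 93 hours: 295 ≥ 93 is true
  essay score ≥ 9: 5 ≥ 9 is false
  interview rating = 1: 2 == 1 is false
  AP courses completed ≥ 5: 0 ≥ 5 is false
  AP courses completed ≥ 3: 0 ≥ 3 is false
  community-service hours ≥ 296 hours: 295 ≥ 296 is false
  ACT score ≥ 36: 30 ≥ 36 is false
Combine:
[1.1.1] true AND false = false
[1.1.2] false OR false = false
[1.1] false OR false = false
[1.2.1.1] false OR true = true
[1.2.1] NOT true = false
[1.2.2.2.1] true AND true = true
[1.2.2.2] NOT true = false
[1.2.2] false AND false = false
[1.2] false OR false = false
[1] false → false (antecedent false ⇒ implication holds) = true
[2.1.1] true OR true = true
[2.1.2] false → false (antecedent false ⇒ implication holds) = true
[2.1.3.2] exactly-one(false, false) = false
[2.1.3] false OR false = false
[2.1.4] false OR false OR false = false
[2.1] true OR true OR false OR false = true
[2] NOT true = false
[root] true OR false = true
Overall: true → admitted

Admitted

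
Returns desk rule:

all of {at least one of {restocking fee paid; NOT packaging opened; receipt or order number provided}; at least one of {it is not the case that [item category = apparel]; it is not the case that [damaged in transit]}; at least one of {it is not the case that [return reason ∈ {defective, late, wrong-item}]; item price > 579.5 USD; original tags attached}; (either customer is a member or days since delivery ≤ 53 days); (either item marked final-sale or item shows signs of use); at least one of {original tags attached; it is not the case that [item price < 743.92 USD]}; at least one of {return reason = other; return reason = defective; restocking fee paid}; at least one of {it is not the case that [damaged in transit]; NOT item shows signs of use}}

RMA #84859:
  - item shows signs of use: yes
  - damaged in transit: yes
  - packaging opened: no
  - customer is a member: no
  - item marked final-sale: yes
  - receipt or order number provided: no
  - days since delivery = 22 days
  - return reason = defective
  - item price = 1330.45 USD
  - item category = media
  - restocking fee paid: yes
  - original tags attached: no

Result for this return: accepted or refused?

Refused

Atomic conditions:
  restocking fee paid: yes → true
  NOT packaging opened: no → true
  receipt or order number provided: no → false
  item category = apparel: media == apparel is false
  damaged in transit: yes → true
  return reason ∈ {defective, late, wrong-item}: defective is in the set → true
  item price > 579.5 USD: 1330.45 > 579.5 is true
  original tags attached: no → false
  customer is a member: no → false
  days since delivery ≤ 53 days: 22 ≤ 53 is true
  item marked final-sale: yes → true
  item shows signs of use: yes → true
  item price < 743.92 USD: 1330.45 < 743.92 is false
  return reason = other: defective == other is false
  return reason = defective: defective == defective is true
  NOT item shows signs of use: yes → false
Combine:
[1] true OR true OR false = true
[2.1] NOT false = true
[2.2] NOT true = false
[2] true OR false = true
[3.1] NOT true = false
[3] false OR true OR false = true
[4] false OR true = true
[5] true OR true = true
[6.2] NOT false = true
[6] false OR true = true
[7] false OR true OR true = true
[8.1] NOT true = false
[8] false OR false = false
[root] true AND true AND true AND true AND true AND true AND true AND false = false
Overall: false → refused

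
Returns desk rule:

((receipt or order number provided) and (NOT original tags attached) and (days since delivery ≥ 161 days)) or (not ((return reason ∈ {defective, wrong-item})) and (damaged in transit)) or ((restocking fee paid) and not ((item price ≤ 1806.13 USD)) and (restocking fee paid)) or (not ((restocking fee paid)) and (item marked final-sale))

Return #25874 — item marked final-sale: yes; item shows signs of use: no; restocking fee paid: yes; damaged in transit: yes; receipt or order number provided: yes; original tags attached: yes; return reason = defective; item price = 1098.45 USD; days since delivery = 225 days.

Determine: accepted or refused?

Atomic conditions:
  receipt or order number provided: yes → true
  NOT original tags attached: yes → false
  days since delivery ≥ 161 days: 225 ≥ 161 is true
  return reason ∈ {defective, wrong-item}: defective is in the set → true
  damaged in transit: yes → true
  restocking fee paid: yes → true
  item price ≤ 1806.13 USD: 1098.45 ≤ 1806.13 is true
  item marked final-sale: yes → true
Combine:
[1] true AND false AND true = false
[2.1] NOT true = false
[2] false AND true = false
[3.2] NOT true = false
[3] true AND false AND true = false
[4.1] NOT true = false
[4] false AND true = false
[root] false OR false OR false OR false = false
Overall: false → refused

Refused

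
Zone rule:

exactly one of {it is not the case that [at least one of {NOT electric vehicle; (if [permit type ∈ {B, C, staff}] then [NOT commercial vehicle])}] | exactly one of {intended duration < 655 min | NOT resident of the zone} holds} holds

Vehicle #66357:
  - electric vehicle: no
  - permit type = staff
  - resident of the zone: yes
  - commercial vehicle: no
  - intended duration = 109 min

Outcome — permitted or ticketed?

Atomic conditions:
  NOT electric vehicle: no → true
  permit type ∈ {B, C, staff}: staff is in the set → true
  NOT commercial vehicle: no → true
  intended duration < 655 min: 109 < 655 is true
  NOT resident of the zone: yes → false
Combine:
[1.1.2] true → true = true
[1.1] true OR true = true
[1] NOT true = false
[2] exactly-one(true, false) = true
[root] exactly-one(false, true) = true
Overall: true → permitted

Permitted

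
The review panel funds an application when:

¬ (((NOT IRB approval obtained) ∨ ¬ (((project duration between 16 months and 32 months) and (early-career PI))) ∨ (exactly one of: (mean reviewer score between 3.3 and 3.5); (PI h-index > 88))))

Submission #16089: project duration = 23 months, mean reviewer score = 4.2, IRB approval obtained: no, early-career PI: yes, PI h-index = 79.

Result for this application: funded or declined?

Atomic conditions:
  NOT IRB approval obtained: no → true
  project duration between 16 months and 32 months: 23 in [16, 32] is true
  early-career PI: yes → true
  mean reviewer score between 3.3 and 3.5: 4.2 in [3.3, 3.5] is false
  PI h-index > 88: 79 > 88 is false
Combine:
[1.2.1] true AND true = true
[1.2] NOT true = false
[1.3] exactly-one(false, false) = false
[1] true OR false OR false = true
[root] NOT true = false
Overall: false → declined

Declined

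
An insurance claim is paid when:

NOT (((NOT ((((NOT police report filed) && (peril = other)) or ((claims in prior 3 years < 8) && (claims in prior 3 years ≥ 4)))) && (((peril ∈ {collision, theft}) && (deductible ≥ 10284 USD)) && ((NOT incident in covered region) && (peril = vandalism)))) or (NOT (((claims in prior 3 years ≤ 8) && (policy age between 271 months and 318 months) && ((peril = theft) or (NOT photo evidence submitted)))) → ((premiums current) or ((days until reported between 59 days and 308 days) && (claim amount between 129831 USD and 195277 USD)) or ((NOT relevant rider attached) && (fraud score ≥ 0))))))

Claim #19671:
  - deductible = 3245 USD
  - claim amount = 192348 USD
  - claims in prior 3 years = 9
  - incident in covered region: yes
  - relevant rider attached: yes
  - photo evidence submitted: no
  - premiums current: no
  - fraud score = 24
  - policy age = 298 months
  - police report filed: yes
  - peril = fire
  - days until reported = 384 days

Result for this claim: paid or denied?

Atomic conditions:
  NOT police report filed: yes → false
  peril = other: fire == other is false
  claims in prior 3 years < 8: 9 < 8 is false
  claims in prior 3 years ≥ 4: 9 ≥ 4 is true
  peril ∈ {collision, theft}: fire is not in the set → false
  deductible ≥ 10284 USD: 3245 ≥ 10284 is false
  NOT incident in covered region: yes → false
  peril = vandalism: fire == vandalism is false
  claims in prior 3 years ≤ 8: 9 ≤ 8 is false
  policy age between 271 months and 318 months: 298 in [271, 318] is true
  peril = theft: fire == theft is false
  NOT photo evidence submitted: no → true
  premiums current: no → false
  days until reported between 59 days and 308 days: 384 in [59, 308] is false
  claim amount between 129831 USD and 195277 USD: 192348 in [129831, 195277] is true
  NOT relevant rider attached: yes → false
  fraud score ≥ 0: 24 ≥ 0 is true
Combine:
[1.1.1.1.1] false AND false = false
[1.1.1.1.2] false AND true = false
[1.1.1.1] false OR false = false
[1.1.1] NOT false = true
[1.1.2.1] false AND false = false
[1.1.2.2] false AND false = false
[1.1.2] false AND false = false
[1.1] true AND false = false
[1.2.1.1.3] false OR true = true
[1.2.1.1] false AND true AND true = false
[1.2.1] NOT false = true
[1.2.2.2] false AND true = false
[1.2.2.3] false AND true = false
[1.2.2] false OR false OR false = false
[1.2] true → false = false
[1] false OR false = false
[root] NOT false = true
Overall: true → paid

Paid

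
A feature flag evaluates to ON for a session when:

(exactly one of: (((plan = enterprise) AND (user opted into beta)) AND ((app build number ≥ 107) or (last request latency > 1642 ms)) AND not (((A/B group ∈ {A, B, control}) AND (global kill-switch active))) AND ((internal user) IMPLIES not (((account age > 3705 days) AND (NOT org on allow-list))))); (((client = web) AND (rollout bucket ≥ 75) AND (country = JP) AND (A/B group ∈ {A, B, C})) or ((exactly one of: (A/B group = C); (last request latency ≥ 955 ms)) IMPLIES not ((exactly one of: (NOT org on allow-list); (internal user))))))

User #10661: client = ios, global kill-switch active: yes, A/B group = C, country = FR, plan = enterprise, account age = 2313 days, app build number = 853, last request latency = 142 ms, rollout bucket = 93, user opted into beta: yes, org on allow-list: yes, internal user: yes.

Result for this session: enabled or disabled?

Enabled

Atomic conditions:
  plan = enterprise: enterprise == enterprise is true
  user opted into beta: yes → true
  app build number ≥ 107: 853 ≥ 107 is true
  last request latency > 1642 ms: 142 > 1642 is false
  A/B group ∈ {A, B, control}: C is not in the set → false
  global kill-switch active: yes → true
  internal user: yes → true
  account age > 3705 days: 2313 > 3705 is false
  NOT org on allow-list: yes → false
  client = web: ios == web is false
  rollout bucket ≥ 75: 93 ≥ 75 is true
  country = JP: FR == JP is false
  A/B group ∈ {A, B, C}: C is in the set → true
  A/B group = C: C == C is true
  last request latency ≥ 955 ms: 142 ≥ 955 is false
Combine:
[1.1] true AND true = true
[1.2] true OR false = true
[1.3.1] false AND true = false
[1.3] NOT false = true
[1.4.2.1] false AND false = false
[1.4.2] NOT false = true
[1.4] true → true = true
[1] true AND true AND true AND true = true
[2.1] false AND true AND false AND true = false
[2.2.1] exactly-one(true, false) = true
[2.2.2.1] exactly-one(false, true) = true
[2.2.2] NOT true = false
[2.2] true → false = false
[2] false OR false = false
[root] exactly-one(true, false) = true
Overall: true → enabled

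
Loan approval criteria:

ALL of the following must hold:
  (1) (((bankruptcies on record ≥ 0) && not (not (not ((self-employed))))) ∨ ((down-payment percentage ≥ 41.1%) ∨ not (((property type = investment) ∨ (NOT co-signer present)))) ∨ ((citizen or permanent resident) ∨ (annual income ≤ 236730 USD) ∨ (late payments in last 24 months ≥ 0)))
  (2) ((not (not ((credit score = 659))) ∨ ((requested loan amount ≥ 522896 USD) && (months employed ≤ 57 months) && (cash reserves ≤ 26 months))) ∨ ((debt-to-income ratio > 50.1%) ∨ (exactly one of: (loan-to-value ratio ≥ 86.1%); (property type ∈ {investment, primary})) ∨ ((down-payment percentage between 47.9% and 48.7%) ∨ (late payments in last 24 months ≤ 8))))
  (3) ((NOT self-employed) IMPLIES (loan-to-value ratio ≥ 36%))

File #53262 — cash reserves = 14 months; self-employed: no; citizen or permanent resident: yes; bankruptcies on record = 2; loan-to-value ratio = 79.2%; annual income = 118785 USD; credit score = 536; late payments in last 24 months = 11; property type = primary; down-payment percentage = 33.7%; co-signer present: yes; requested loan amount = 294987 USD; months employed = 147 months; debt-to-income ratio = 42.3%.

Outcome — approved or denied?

Approved

Atomic conditions:
  bankruptcies on record ≥ 0: 2 ≥ 0 is true
  self-employed: no → false
  down-payment percentage ≥ 41.1%: 33.7 ≥ 41.1 is false
  property type = investment: primary == investment is false
  NOT co-signer present: yes → false
  citizen or permanent resident: yes → true
  annual income ≤ 236730 USD: 118785 ≤ 236730 is true
  late payments in last 24 months ≥ 0: 11 ≥ 0 is true
  credit score = 659: 536 == 659 is false
  requested loan amount ≥ 522896 USD: 294987 ≥ 522896 is false
  months employed ≤ 57 months: 147 ≤ 57 is false
  cash reserves ≤ 26 months: 14 ≤ 26 is true
  debt-to-income ratio > 50.1%: 42.3 > 50.1 is false
  loan-to-value ratio ≥ 86.1%: 79.2 ≥ 86.1 is false
  property type ∈ {investment, primary}: primary is in the set → true
  down-payment percentage between 47.9% and 48.7%: 33.7 in [47.9, 48.7] is false
  late payments in last 24 months ≤ 8: 11 ≤ 8 is false
  NOT self-employed: no → true
  loan-to-value ratio ≥ 36%: 79.2 ≥ 36 is true
Combine:
[1.1.2.1.1] NOT false = true
[1.1.2.1] NOT true = false
[1.1.2] NOT false = true
[1.1] true AND true = true
[1.2.2.1] false OR false = false
[1.2.2] NOT false = true
[1.2] false OR true = true
[1.3] true OR true OR true = true
[1] true OR true OR true = true
[2.1.1.1] NOT false = true
[2.1.1] NOT true = false
[2.1.2] false AND false AND true = false
[2.1] false OR false = false
[2.2.2] exactly-one(false, true) = true
[2.2.3] false OR false = false
[2.2] false OR true OR false = true
[2] false OR true = true
[3] true → true = true
[root] true AND true AND true = true
Overall: true → approved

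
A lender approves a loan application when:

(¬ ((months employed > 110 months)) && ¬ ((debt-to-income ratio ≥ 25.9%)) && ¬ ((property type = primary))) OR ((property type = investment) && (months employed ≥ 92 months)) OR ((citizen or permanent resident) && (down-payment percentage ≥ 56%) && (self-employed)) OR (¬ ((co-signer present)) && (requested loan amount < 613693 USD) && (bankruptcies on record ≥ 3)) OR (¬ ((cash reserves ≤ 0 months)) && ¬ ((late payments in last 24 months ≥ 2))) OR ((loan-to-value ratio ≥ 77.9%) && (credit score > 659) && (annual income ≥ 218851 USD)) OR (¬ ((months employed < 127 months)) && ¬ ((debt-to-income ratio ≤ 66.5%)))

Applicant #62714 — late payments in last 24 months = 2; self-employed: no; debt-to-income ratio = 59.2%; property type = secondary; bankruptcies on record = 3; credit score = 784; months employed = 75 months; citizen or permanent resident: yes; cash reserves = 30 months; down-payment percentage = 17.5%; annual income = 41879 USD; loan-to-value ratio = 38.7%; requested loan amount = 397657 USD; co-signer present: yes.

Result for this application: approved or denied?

Atomic conditions:
  months employed > 110 months: 75 > 110 is false
  debt-to-income ratio ≥ 25.9%: 59.2 ≥ 25.9 is true
  property type = primary: secondary == primary is false
  property type = investment: secondary == investment is false
  months employed ≥ 92 months: 75 ≥ 92 is false
  citizen or permanent resident: yes → true
  down-payment percentage ≥ 56%: 17.5 ≥ 56 is false
  self-employed: no → false
  co-signer present: yes → true
  requested loan amount < 613693 USD: 397657 < 613693 is true
  bankruptcies on record ≥ 3: 3 ≥ 3 is true
  cash reserves ≤ 0 months: 30 ≤ 0 is false
  late payments in last 24 months ≥ 2: 2 ≥ 2 is true
  loan-to-value ratio ≥ 77.9%: 38.7 ≥ 77.9 is false
  credit score > 659: 784 > 659 is true
  annual income ≥ 218851 USD: 41879 ≥ 218851 is false
  months employed < 127 months: 75 < 127 is true
  debt-to-income ratio ≤ 66.5%: 59.2 ≤ 66.5 is true
Combine:
[1.1] NOT false = true
[1.2] NOT true = false
[1.3] NOT false = true
[1] true AND false AND true = false
[2] false AND false = false
[3] true AND false AND false = false
[4.1] NOT true = false
[4] false AND true AND true = false
[5.1] NOT false = true
[5.2] NOT true = false
[5] true AND false = false
[6] false AND true AND false = false
[7.1] NOT true = false
[7.2] NOT true = false
[7] false AND false = false
[root] false OR false OR false OR false OR false OR false OR false = false
Overall: false → denied

Denied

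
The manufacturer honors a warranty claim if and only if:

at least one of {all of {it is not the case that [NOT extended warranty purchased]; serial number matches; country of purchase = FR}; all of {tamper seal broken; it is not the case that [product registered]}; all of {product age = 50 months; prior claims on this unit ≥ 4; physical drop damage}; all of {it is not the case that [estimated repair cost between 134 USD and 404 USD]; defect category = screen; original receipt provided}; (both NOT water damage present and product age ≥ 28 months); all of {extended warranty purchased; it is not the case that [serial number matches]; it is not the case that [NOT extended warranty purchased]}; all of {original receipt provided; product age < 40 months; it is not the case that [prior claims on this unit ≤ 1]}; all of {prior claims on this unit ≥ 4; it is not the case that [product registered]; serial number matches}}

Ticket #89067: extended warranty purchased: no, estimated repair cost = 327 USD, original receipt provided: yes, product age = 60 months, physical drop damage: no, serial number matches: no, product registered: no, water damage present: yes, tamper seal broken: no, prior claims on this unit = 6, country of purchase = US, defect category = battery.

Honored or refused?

Atomic conditions:
  NOT extended warranty purchased: no → true
  serial number matches: no → false
  country of purchase = FR: US == FR is false
  tamper seal broken: no → false
  product registered: no → false
  product age = 50 months: 60 == 50 is false
  prior claims on this unit ≥ 4: 6 ≥ 4 is true
  physical drop damage: no → false
  estimated repair cost between 134 USD and 404 USD: 327 in [134, 404] is true
  defect category = screen: battery == screen is false
  original receipt provided: yes → true
  NOT water damage present: yes → false
  product age ≥ 28 months: 60 ≥ 28 is true
  extended warranty purchased: no → false
  product age < 40 months: 60 < 40 is false
  prior claims on this unit ≤ 1: 6 ≤ 1 is false
Combine:
[1.1] NOT true = false
[1] false AND false AND false = false
[2.2] NOT false = true
[2] false AND true = false
[3] false AND true AND false = false
[4.1] NOT true = false
[4] false AND false AND true = false
[5] false AND true = false
[6.2] NOT false = true
[6.3] NOT true = false
[6] false AND true AND false = false
[7.3] NOT false = true
[7] true AND false AND true = false
[8.2] NOT false = true
[8] true AND true AND false = false
[root] false OR false OR false OR false OR false OR false OR false OR false = false
Overall: false → refused

Refused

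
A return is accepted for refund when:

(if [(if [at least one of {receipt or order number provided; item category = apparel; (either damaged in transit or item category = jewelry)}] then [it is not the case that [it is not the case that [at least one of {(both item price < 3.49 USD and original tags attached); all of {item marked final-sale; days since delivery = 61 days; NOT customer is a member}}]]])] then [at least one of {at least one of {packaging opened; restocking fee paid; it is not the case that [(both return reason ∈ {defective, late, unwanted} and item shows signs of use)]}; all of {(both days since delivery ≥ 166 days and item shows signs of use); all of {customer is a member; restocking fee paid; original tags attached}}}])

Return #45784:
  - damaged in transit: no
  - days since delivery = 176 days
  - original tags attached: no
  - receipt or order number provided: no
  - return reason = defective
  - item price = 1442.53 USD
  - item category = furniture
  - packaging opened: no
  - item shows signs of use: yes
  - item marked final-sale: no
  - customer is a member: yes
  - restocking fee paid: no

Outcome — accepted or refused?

Atomic conditions:
  receipt or order number provided: no → false
  item category = apparel: furniture == apparel is false
  damaged in transit: no → false
  item category = jewelry: furniture == jewelry is false
  item price < 3.49 USD: 1442.53 < 3.49 is false
  original tags attached: no → false
  item marked final-sale: no → false
  days since delivery = 61 days: 176 == 61 is false
  NOT customer is a member: yes → false
  packaging opened: no → false
  restocking fee paid: no → false
  return reason ∈ {defective, late, unwanted}: defective is in the set → true
  item shows signs of use: yes → true
  days since delivery ≥ 166 days: 176 ≥ 166 is true
  customer is a member: yes → true
Combine:
[1.1.3] false OR false = false
[1.1] false OR false OR false = false
[1.2.1.1.1] false AND false = false
[1.2.1.1.2] false AND false AND false = false
[1.2.1.1] false OR false = false
[1.2.1] NOT false = true
[1.2] NOT true = false
[1] false → false (antecedent false ⇒ implication holds) = true
[2.1.3.1] true AND true = true
[2.1.3] NOT true = false
[2.1] false OR false OR false = false
[2.2.1] true AND true = true
[2.2.2] true AND false AND false = false
[2.2] true AND false = false
[2] false OR false = false
[root] true → false = false
Overall: false → refused

Refused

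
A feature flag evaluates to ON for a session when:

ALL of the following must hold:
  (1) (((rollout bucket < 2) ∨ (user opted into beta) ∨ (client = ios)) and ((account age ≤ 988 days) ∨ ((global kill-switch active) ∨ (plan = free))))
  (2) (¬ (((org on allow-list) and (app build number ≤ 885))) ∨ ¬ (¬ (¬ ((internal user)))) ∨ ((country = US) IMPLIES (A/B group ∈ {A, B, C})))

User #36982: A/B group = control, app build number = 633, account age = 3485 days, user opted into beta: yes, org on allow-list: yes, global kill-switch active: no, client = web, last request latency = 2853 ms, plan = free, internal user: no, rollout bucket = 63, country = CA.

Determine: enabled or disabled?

Atomic conditions:
  rollout bucket < 2: 63 < 2 is false
  user opted into beta: yes → true
  client = ios: web == ios is false
  account age ≤ 988 days: 3485 ≤ 988 is false
  global kill-switch active: no → false
  plan = free: free == free is true
  org on allow-list: yes → true
  app build number ≤ 885: 633 ≤ 885 is true
  internal user: no → false
  country = US: CA == US is false
  A/B group ∈ {A, B, C}: control is not in the set → false
Combine:
[1.1] false OR true OR false = true
[1.2.2] false OR true = true
[1.2] false OR true = true
[1] true AND true = true
[2.1.1] true AND true = true
[2.1] NOT true = false
[2.2.1.1] NOT false = true
[2.2.1] NOT true = false
[2.2] NOT false = true
[2.3] false → false (antecedent false ⇒ implication holds) = true
[2] false OR true OR true = true
[root] true AND true = true
Overall: true → enabled

Enabled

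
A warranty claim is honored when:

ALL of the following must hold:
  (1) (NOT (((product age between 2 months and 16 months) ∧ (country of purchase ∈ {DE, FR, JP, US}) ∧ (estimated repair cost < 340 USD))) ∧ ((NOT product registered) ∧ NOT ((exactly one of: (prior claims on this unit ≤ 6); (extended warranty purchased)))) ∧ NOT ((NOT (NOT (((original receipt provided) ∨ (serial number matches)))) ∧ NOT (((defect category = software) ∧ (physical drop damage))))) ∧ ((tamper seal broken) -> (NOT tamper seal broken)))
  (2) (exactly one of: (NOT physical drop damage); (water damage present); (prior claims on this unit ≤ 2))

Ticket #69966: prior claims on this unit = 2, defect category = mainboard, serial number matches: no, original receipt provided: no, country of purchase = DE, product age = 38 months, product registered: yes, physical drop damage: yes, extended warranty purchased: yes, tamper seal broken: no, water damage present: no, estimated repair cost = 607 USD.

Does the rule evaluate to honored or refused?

Atomic conditions:
  product age between 2 months and 16 months: 38 in [2, 16] is false
  country of purchase ∈ {DE, FR, JP, US}: DE is in the set → true
  estimated repair cost < 340 USD: 607 < 340 is false
  NOT product registered: yes → false
  prior claims on this unit ≤ 6: 2 ≤ 6 is true
  extended warranty purchased: yes → true
  original receipt provided: no → false
  serial number matches: no → false
  defect category = software: mainboard == software is false
  physical drop damage: yes → true
  tamper seal broken: no → false
  NOT tamper seal broken: no → true
  NOT physical drop damage: yes → false
  water damage present: no → false
  prior claims on this unit ≤ 2: 2 ≤ 2 is true
Combine:
[1.1.1] false AND true AND false = false
[1.1] NOT false = true
[1.2.2.1] exactly-one(true, true) = false
[1.2.2] NOT false = true
[1.2] false AND true = false
[1.3.1.1.1.1] false OR false = false
[1.3.1.1.1] NOT false = true
[1.3.1.1] NOT true = false
[1.3.1.2.1] false AND true = false
[1.3.1.2] NOT false = true
[1.3.1] false AND true = false
[1.3] NOT false = true
[1.4] false → true (antecedent false ⇒ implication holds) = true
[1] true AND false AND true AND true = false
[2] exactly-one(false, false, true) = true
[root] false AND true = false
Overall: false → refused

Refused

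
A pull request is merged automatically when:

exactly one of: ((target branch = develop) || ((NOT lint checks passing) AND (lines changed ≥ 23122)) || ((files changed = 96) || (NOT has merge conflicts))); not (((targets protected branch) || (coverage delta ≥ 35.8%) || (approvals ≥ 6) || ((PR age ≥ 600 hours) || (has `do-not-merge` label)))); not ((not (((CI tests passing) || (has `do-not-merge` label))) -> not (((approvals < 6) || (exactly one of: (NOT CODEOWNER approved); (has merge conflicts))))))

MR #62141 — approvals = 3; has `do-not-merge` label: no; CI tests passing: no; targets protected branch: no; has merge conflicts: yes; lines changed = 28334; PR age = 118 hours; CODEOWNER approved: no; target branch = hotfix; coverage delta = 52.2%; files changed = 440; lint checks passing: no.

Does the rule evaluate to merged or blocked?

Blocked

Atomic conditions:
  target branch = develop: hotfix == develop is false
  NOT lint checks passing: no → true
  lines changed ≥ 23122: 28334 ≥ 23122 is true
  files changed = 96: 440 == 96 is false
  NOT has merge conflicts: yes → false
  targets protected branch: no → false
  coverage delta ≥ 35.8%: 52.2 ≥ 35.8 is true
  approvals ≥ 6: 3 ≥ 6 is false
  PR age ≥ 600 hours: 118 ≥ 600 is false
  has `do-not-merge` label: no → false
  CI tests passing: no → false
  approvals < 6: 3 < 6 is true
  NOT CODEOWNER approved: no → true
  has merge conflicts: yes → true
Combine:
[1.2] true AND true = true
[1.3] false OR false = false
[1] false OR true OR false = true
[2.1.4] false OR false = false
[2.1] false OR true OR false OR false = true
[2] NOT true = false
[3.1.1.1] false OR false = false
[3.1.1] NOT false = true
[3.1.2.1.2] exactly-one(true, true) = false
[3.1.2.1] true OR false = true
[3.1.2] NOT true = false
[3.1] true → false = false
[3] NOT false = true
[root] exactly-one(true, false, true) = false
Overall: false → blocked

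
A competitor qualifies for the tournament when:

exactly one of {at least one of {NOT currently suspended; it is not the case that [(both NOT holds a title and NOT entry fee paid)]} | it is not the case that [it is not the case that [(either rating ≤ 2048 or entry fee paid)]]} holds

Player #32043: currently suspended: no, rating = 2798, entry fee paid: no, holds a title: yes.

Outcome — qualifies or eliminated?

Atomic conditions:
  NOT currently suspended: no → true
  NOT holds a title: yes → false
  NOT entry fee paid: no → true
  rating ≤ 2048: 2798 ≤ 2048 is false
  entry fee paid: no → false
Combine:
[1.2.1] false AND true = false
[1.2] NOT false = true
[1] true OR true = true
[2.1.1] false OR false = false
[2.1] NOT false = true
[2] NOT true = false
[root] exactly-one(true, false) = true
Overall: true → qualifies

Qualifies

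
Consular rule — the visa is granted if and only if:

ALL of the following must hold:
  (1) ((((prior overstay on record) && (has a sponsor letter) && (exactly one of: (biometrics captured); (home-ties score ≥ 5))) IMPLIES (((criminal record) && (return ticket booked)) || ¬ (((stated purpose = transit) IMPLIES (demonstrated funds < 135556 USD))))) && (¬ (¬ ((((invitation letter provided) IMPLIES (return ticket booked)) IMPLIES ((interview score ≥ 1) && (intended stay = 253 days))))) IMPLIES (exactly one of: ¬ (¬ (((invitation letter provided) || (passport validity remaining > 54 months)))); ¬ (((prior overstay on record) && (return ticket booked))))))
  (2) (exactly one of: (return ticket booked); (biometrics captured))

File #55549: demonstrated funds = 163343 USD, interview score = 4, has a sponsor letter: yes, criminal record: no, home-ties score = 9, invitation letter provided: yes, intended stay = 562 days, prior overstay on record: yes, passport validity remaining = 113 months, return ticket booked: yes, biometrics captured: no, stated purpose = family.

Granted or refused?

Atomic conditions:
  prior overstay on record: yes → true
  has a sponsor letter: yes → true
  biometrics captured: no → false
  home-ties score ≥ 5: 9 ≥ 5 is true
  criminal record: no → false
  return ticket booked: yes → true
  stated purpose = transit: family == transit is false
  demonstrated funds < 135556 USD: 163343 < 135556 is false
  invitation letter provided: yes → true
  interview score ≥ 1: 4 ≥ 1 is true
  intended stay = 253 days: 562 == 253 is false
  passport validity remaining > 54 months: 113 > 54 is true
Combine:
[1.1.1.3] exactly-one(false, true) = true
[1.1.1] true AND true AND true = true
[1.1.2.1] false AND true = false
[1.1.2.2.1] false → false (antecedent false ⇒ implication holds) = true
[1.1.2.2] NOT true = false
[1.1.2] false OR false = false
[1.1] true → false = false
[1.2.1.1.1.1] true → true = true
[1.2.1.1.1.2] true AND false = false
[1.2.1.1.1] true → false = false
[1.2.1.1] NOT false = true
[1.2.1] NOT true = false
[1.2.2.1.1.1] true OR true = true
[1.2.2.1.1] NOT true = false
[1.2.2.1] NOT false = true
[1.2.2.2.1] true AND true = true
[1.2.2.2] NOT true = false
[1.2.2] exactly-one(true, false) = true
[1.2] false → true (antecedent false ⇒ implication holds) = true
[1] false AND true = false
[2] exactly-one(true, false) = true
[root] false AND true = false
Overall: false → refused

Refused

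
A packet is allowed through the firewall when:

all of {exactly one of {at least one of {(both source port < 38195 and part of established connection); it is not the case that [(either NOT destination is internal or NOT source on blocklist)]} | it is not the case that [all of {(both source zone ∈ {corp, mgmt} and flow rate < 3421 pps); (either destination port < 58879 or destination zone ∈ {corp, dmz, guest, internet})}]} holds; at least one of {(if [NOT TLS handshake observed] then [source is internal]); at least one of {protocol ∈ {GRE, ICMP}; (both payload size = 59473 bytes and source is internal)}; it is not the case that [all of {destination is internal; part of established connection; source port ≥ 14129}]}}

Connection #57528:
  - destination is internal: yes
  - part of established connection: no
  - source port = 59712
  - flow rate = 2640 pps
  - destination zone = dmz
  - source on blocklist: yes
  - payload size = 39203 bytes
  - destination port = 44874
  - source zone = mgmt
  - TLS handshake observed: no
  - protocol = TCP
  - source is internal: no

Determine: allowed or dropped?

Atomic conditions:
  source port < 38195: 59712 < 38195 is false
  part of established connection: no → false
  NOT destination is internal: yes → false
  NOT source on blocklist: yes → false
  source zone ∈ {corp, mgmt}: mgmt is in the set → true
  flow rate < 3421 pps: 2640 < 3421 is true
  destination port < 58879: 44874 < 58879 is true
  destination zone ∈ {corp, dmz, guest, internet}: dmz is in the set → true
  NOT TLS handshake observed: no → true
  source is internal: no → false
  protocol ∈ {GRE, ICMP}: TCP is not in the set → false
  payload size = 59473 bytes: 39203 == 59473 is false
  destination is internal: yes → true
  source port ≥ 14129: 59712 ≥ 14129 is true
Combine:
[1.1.1] false AND false = false
[1.1.2.1] false OR false = false
[1.1.2] NOT false = true
[1.1] false OR true = true
[1.2.1.1] true AND true = true
[1.2.1.2] true OR true = true
[1.2.1] true AND true = true
[1.2] NOT true = false
[1] exactly-one(true, false) = true
[2.1] true → false = false
[2.2.2] false AND false = false
[2.2] false OR false = false
[2.3.1] true AND false AND true = false
[2.3] NOT false = true
[2] false OR false OR true = true
[root] true AND true = true
Overall: true → allowed

Allowed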